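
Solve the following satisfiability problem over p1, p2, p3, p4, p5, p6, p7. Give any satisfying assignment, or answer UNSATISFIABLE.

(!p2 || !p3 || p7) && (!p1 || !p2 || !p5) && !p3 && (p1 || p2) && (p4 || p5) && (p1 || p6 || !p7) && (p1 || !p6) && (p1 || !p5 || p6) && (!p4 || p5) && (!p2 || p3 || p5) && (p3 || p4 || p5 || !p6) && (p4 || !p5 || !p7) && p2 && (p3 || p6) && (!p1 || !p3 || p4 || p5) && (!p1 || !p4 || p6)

No satisfying assignment exists.

Case p2 = True:
  (!p3) forces p3 = False.
  (!p2 || p3 || p5) forces p5 = True.
  (!p1 || !p2 || !p5) forces p1 = False.
  (p1 || !p6) forces p6 = False.
  Clause (p1 || !p5 || p6) is falsified — contradiction.
Case p2 = False:
  Clause (p2) is falsified — contradiction.
Both cases fail, so the formula is unsatisfiable.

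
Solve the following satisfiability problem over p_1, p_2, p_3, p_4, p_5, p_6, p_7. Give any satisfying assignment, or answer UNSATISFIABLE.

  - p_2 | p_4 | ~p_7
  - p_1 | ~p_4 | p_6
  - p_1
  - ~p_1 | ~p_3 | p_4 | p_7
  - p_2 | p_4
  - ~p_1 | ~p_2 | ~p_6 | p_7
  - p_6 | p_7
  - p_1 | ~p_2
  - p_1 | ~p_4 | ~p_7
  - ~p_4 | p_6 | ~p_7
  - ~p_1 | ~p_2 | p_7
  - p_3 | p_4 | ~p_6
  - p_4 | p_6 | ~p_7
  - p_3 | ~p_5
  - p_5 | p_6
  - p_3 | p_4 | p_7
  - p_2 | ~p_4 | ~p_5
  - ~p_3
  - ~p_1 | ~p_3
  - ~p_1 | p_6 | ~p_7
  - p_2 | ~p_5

p_1: True, p_2: True, p_3: False, p_4: True, p_5: False, p_6: True, p_7: True

Unit clause (p_1) forces p_1 = True.
Unit clause (~p_3) forces p_3 = False.
In (p_3 | ~p_5) only ~p_5 is left, so p_5 = False.
In (p_5 | p_6) only p_6 is left, so p_6 = True.
In (p_3 | p_4 | ~p_6) only p_4 is left, so p_4 = True.
Set p_2 = True.
  then (~p_1 | ~p_2 | ~p_6 | p_7) forces p_7 = True.
All clauses satisfied.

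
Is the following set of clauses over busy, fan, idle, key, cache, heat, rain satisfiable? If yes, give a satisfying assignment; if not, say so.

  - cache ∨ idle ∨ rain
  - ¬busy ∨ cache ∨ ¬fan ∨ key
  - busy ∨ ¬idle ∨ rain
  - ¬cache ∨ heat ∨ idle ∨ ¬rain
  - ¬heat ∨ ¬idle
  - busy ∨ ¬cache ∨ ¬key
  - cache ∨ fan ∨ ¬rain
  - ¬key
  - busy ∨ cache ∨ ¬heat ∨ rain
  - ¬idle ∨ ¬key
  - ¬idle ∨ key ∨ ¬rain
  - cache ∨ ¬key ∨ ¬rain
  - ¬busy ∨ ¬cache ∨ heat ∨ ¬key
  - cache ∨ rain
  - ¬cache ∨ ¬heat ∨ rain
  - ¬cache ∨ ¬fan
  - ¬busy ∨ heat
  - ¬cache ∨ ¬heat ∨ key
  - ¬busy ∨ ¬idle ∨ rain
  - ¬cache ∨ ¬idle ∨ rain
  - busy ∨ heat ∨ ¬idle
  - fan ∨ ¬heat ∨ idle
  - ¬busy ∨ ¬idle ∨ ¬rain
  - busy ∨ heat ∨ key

Unit clause (¬key) forces key = False.
Set busy = False.
  then (busy ∨ heat ∨ key) forces heat = True.
  then (¬heat ∨ ¬idle) forces idle = False.
  then (¬cache ∨ ¬heat ∨ key) forces cache = False.
  then (fan ∨ ¬heat ∨ idle) forces fan = True.
  then (cache ∨ idle ∨ rain) forces rain = True.
All clauses satisfied.

busy=F, fan=T, idle=F, key=F, cache=F, heat=T, rain=T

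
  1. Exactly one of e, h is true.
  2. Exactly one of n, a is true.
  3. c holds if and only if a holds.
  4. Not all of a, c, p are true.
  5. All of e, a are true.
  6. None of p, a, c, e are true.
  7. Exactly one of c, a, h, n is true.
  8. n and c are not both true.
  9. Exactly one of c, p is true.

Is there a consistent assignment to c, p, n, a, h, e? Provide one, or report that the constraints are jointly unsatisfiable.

Case a = True:
  Constraint (6) is violated (a=T) — contradiction.
Case a = False:
  Constraint (5) is violated (a=F) — contradiction.
Both cases fail — unsatisfiable.

The formula is unsatisfiable.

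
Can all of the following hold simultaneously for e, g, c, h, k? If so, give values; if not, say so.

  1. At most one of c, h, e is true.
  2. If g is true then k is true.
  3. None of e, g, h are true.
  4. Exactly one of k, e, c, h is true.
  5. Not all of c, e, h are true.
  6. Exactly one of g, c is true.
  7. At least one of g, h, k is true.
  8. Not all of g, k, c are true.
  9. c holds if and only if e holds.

The formula is unsatisfiable.

Case e = True:
  Constraint (3) is violated (e=T) — contradiction.
Case e = False:
  (3) forces g = False.
  (3) forces h = False.
  (6) with g=F forces c = True.
  Constraint (9) is violated (c=T, e=F) — contradiction.
Both cases fail — unsatisfiable.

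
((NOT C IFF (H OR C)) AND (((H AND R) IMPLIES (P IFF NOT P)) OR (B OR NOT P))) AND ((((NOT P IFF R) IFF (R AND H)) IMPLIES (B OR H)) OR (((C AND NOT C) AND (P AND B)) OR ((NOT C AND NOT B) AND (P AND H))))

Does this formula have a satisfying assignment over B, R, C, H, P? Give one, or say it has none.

B = False, R = False, C = False, H = True, P = False

  (NOT C IFF (H OR C)) AND (((H AND R) IMPLIES (P IFF NOT P)) OR (B OR NOT P)) = True
    NOT C IFF (H OR C) = True
      NOT C = True
      H OR C = True
    ((H AND R) IMPLIES (P IFF NOT P)) OR (B OR NOT P) = True
      (H AND R) IMPLIES (P IFF NOT P) = True
        H AND R = False
        P IFF NOT P = False
          NOT P = True
      B OR NOT P = True
        NOT P = True
  (((NOT P IFF R) IFF (R AND H)) IMPLIES (B OR H)) OR (((C AND NOT C) AND (P AND B)) OR ((NOT C AND NOT B) AND (P AND H))) = True
    ((NOT P IFF R) IFF (R AND H)) IMPLIES (B OR H) = True
      (NOT P IFF R) IFF (R AND H) = True
        NOT P IFF R = False
          NOT P = True
        R AND H = False
      B OR H = True
    ((C AND NOT C) AND (P AND B)) OR ((NOT C AND NOT B) AND (P AND H)) = False
      (C AND NOT C) AND (P AND B) = False
        C AND NOT C = False
          NOT C = True
        P AND B = False
      (NOT C AND NOT B) AND (P AND H) = False
        NOT C AND NOT B = True
          NOT C = True
          NOT B = True
        P AND H = False
Both conjuncts True, so the formula holds.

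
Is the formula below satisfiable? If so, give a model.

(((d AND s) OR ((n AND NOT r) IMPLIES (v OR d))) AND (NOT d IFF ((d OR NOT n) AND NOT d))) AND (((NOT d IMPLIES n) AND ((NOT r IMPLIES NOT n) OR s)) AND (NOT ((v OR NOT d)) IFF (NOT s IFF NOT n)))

n=F; d=T; v=F; s=F; r=T

  ((d AND s) OR ((n AND NOT r) IMPLIES (v OR d))) AND (NOT d IFF ((d OR NOT n) AND NOT d)) = True
    (d AND s) OR ((n AND NOT r) IMPLIES (v OR d)) = True
      d AND s = False
      (n AND NOT r) IMPLIES (v OR d) = True
        n AND NOT r = False
          NOT r = False
        v OR d = True
    NOT d IFF ((d OR NOT n) AND NOT d) = True
      NOT d = False
      (d OR NOT n) AND NOT d = False
        d OR NOT n = True
          NOT n = True
        NOT d = False
  ((NOT d IMPLIES n) AND ((NOT r IMPLIES NOT n) OR s)) AND (NOT ((v OR NOT d)) IFF (NOT s IFF NOT n)) = True
    (NOT d IMPLIES n) AND ((NOT r IMPLIES NOT n) OR s) = True
      NOT d IMPLIES n = True
        NOT d = False
      (NOT r IMPLIES NOT n) OR s = True
        NOT r IMPLIES NOT n = True
          NOT r = False
          NOT n = True
    NOT ((v OR NOT d)) IFF (NOT s IFF NOT n) = True
      NOT ((v OR NOT d)) = True
        v OR NOT d = False
          NOT d = False
      NOT s IFF NOT n = True
        NOT s = True
        NOT n = True
Both conjuncts True, so the formula holds.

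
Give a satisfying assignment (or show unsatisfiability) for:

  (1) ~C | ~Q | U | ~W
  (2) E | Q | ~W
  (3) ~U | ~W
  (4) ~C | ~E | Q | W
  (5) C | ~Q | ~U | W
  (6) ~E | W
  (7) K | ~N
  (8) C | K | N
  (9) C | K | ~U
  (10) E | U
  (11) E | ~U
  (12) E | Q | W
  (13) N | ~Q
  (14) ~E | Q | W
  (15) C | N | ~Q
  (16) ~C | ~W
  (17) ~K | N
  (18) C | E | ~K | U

Try C = True:
  (~C | ~W) forces W = False.
  (~E | W) forces E = False.
  (E | U) forces U = True.
  clause (E | ~U) is falsified — backtrack.
So C = False.
Set K = True.
  then (~K | N) forces N = True.
Try E = False:
  (E | U) forces U = True.
  clause (E | ~U) is falsified — backtrack.
So E = True.
  then (~E | W) forces W = True.
  then (~U | ~W) forces U = False.
Set Q = True.
All clauses satisfied.

C = False; K = True; N = True; E = True; Q = True; W = True; U = False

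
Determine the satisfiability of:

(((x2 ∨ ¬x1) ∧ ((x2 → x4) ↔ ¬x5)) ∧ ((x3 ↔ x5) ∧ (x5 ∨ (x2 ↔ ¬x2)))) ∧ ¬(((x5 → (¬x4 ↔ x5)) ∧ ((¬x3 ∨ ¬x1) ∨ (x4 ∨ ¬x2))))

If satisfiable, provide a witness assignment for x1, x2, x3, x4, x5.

x1 = True; x2 = True; x3 = True; x4 = False; x5 = True

  ((x2 ∨ ¬x1) ∧ ((x2 → x4) ↔ ¬x5)) ∧ ((x3 ↔ x5) ∧ (x5 ∨ (x2 ↔ ¬x2))) = True
    (x2 ∨ ¬x1) ∧ ((x2 → x4) ↔ ¬x5) = True
      x2 ∨ ¬x1 = True
        ¬x1 = False
      (x2 → x4) ↔ ¬x5 = True
        x2 → x4 = False
        ¬x5 = False
    (x3 ↔ x5) ∧ (x5 ∨ (x2 ↔ ¬x2)) = True
      x3 ↔ x5 = True
      x5 ∨ (x2 ↔ ¬x2) = True
        x2 ↔ ¬x2 = False
          ¬x2 = False
  ¬(((x5 → (¬x4 ↔ x5)) ∧ ((¬x3 ∨ ¬x1) ∨ (x4 ∨ ¬x2)))) = True
    (x5 → (¬x4 ↔ x5)) ∧ ((¬x3 ∨ ¬x1) ∨ (x4 ∨ ¬x2)) = False
      x5 → (¬x4 ↔ x5) = True
        ¬x4 ↔ x5 = True
          ¬x4 = True
      (¬x3 ∨ ¬x1) ∨ (x4 ∨ ¬x2) = False
        ¬x3 ∨ ¬x1 = False
          ¬x3 = False
          ¬x1 = False
        x4 ∨ ¬x2 = False
          ¬x2 = False
Both conjuncts True, so the formula holds.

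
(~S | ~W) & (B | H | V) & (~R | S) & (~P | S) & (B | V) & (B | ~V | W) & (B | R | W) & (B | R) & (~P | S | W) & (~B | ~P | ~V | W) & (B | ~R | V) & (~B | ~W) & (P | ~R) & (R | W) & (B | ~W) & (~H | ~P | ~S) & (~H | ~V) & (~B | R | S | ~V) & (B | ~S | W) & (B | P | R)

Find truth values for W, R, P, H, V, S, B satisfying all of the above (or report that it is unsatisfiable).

Try W = True:
  (~S | ~W) forces S = False.
  (~R | S) forces R = False.
  (~P | S) forces P = False.
  (B | R) forces B = True.
  clause (~B | ~W) is falsified — backtrack.
So W = False.
  then (R | W) forces R = True.
  then (~R | S) forces S = True.
  then (P | ~R) forces P = True.
  then (~H | ~P | ~S) forces H = False.
  then (B | ~S | W) forces B = True.
  then (~B | ~P | ~V | W) forces V = False.
All clauses satisfied.

W = False, R = True, P = True, H = False, V = False, S = True, B = True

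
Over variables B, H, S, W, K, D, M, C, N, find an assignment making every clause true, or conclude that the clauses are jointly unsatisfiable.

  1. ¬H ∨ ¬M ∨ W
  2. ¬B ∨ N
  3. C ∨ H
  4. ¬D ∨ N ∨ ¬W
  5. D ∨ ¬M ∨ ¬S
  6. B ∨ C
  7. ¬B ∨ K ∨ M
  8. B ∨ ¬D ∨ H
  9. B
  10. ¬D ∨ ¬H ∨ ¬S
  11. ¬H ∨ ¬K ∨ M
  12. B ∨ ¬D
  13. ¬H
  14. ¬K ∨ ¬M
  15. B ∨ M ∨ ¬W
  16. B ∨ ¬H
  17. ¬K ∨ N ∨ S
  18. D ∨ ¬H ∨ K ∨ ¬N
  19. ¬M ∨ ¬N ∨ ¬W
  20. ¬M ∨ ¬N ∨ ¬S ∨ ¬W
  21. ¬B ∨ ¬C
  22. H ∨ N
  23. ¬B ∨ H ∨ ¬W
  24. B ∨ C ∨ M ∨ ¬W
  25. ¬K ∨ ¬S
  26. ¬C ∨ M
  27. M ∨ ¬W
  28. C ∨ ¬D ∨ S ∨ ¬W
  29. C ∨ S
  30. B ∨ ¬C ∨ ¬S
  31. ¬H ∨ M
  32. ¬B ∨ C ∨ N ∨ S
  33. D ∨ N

No satisfying assignment exists.

Case H = True:
  Clause (¬H) is falsified — contradiction.
Case H = False:
  (C ∨ H) forces C = True.
  (B) forces B = True.
  Clause (¬B ∨ ¬C) is falsified — contradiction.
Both cases fail, so the formula is unsatisfiable.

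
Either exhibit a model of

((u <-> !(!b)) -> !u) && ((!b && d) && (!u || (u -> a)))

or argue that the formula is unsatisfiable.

d = True, u = False, b = False, a = True

  (u <-> !(!b)) -> !u = True
    u <-> !(!b) = True
      !(!b) = False
        !b = True
    !u = True
  (!b && d) && (!u || (u -> a)) = True
    !b && d = True
      !b = True
    !u || (u -> a) = True
      !u = True
      u -> a = True
Both conjuncts True, so the formula holds.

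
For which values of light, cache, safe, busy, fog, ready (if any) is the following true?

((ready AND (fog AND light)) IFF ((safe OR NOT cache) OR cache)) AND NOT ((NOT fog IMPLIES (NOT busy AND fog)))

Case fog = True: the conjunct NOT ((NOT fog IMPLIES (NOT busy AND fog))) becomes NOT ((False IMPLIES NOT busy)) = False.
Case fog = False: the formula simplifies to NOT (((safe OR NOT cache) OR cache)).
  cache = True: this becomes NOT ((safe OR True)) = False.
  cache = False: this becomes NOT ((True OR False)) = False.
Both cases fail — unsatisfiable.

Unsatisfiable — no assignment works.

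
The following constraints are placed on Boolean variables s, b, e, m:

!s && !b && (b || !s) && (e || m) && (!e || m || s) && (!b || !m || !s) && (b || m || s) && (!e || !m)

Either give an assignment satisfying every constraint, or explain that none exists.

Unit clause (!s) forces s = False.
Unit clause (!b) forces b = False.
In (b || m || s) only m is left, so m = True.
In (!e || !m) only !e is left, so e = False.
All clauses satisfied.

s=F; b=F; e=F; m=T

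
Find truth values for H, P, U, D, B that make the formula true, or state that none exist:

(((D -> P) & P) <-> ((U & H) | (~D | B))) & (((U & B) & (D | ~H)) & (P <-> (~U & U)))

Case B = True: the formula simplifies to ((D -> P) & P) & ((U & (D | ~H)) & (P <-> (~U & U))).
  P = True: simplifies to (U & (D | ~H)) & (~U & U).
    U = True: the conjunct ~U is False.
    U = False: the conjunct U is False.
  P = False: the conjunct P is False.
Case B = False: the conjunct B is False.
Both cases fail — unsatisfiable.

UNSATISFIABLE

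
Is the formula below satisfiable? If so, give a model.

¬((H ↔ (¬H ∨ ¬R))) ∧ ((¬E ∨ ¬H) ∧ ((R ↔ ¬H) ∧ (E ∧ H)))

Case H = True: the formula simplifies to ¬(¬R) ∧ (¬E ∧ (¬R ∧ E)).
  R = True: the conjunct ¬R is False.
  R = False: the conjunct ¬(¬R) becomes ¬(¬False) = False.
Case H = False: the conjunct H is False.
Both cases fail — unsatisfiable.

Unsatisfiable — no assignment works.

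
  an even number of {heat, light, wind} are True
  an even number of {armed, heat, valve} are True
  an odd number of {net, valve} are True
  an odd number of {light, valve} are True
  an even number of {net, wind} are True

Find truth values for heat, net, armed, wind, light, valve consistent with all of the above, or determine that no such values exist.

heat = False, net = False, armed = True, wind = False, light = False, valve = True

{heat, light, wind}: 0 true → even ✓
{armed, heat, valve}: 2 true → even ✓
{net, valve}: 1 true → odd ✓
{light, valve}: 1 true → odd ✓
{net, wind}: 0 true → even ✓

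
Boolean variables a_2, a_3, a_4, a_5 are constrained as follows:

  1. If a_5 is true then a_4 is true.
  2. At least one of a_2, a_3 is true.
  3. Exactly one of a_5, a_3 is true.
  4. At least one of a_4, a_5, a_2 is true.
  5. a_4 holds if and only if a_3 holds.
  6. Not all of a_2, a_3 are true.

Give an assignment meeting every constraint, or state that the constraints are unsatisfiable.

a_2: False; a_3: True; a_4: True; a_5: False

  (1) a_5=F ⇒ a_4: vacuous ✓
  (2) {a_2, a_3}: 1 true — at least one ✓
  (3) {a_5, a_3}: 1 true — exactly one ✓
  (4) {a_4, a_5, a_2}: 1 true — at least one ✓
  (5) a_4=T, a_3=T — same ✓
  (6) {a_2, a_3}: 1/2 true — not all ✓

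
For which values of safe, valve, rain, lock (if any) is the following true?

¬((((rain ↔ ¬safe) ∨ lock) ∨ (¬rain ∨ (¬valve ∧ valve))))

safe: True, valve: False, rain: True, lock: False

  ¬((((rain ↔ ¬safe) ∨ lock) ∨ (¬rain ∨ (¬valve ∧ valve)))) = True
    ((rain ↔ ¬safe) ∨ lock) ∨ (¬rain ∨ (¬valve ∧ valve)) = False
      (rain ↔ ¬safe) ∨ lock = False
        rain ↔ ¬safe = False
          ¬safe = False
      ¬rain ∨ (¬valve ∧ valve) = False
        ¬rain = False
        ¬valve ∧ valve = False
          ¬valve = True
The formula evaluates to True.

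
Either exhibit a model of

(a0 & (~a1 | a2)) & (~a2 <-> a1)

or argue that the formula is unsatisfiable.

a0: True; a1: False; a2: True

  a0 & (~a1 | a2) = True
    ~a1 | a2 = True
      ~a1 = True
  ~a2 <-> a1 = True
    ~a2 = False
Both conjuncts True, so the formula holds.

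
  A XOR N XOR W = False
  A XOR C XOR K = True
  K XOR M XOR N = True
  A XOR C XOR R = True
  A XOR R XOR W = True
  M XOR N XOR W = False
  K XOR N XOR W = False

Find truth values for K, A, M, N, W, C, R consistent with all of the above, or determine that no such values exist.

K = False; A = False; M = False; N = True; W = True; C = True; R = False

A XOR N XOR W = F XOR T XOR T = False ✓
A XOR C XOR K = F XOR T XOR F = True ✓
K XOR M XOR N = F XOR F XOR T = True ✓
A XOR C XOR R = F XOR T XOR F = True ✓
A XOR R XOR W = F XOR F XOR T = True ✓
M XOR N XOR W = F XOR T XOR T = False ✓
K XOR N XOR W = F XOR T XOR T = False ✓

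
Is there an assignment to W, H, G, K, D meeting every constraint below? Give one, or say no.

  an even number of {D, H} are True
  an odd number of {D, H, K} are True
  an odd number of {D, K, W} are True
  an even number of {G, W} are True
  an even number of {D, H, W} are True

W=F; H=F; G=F; K=T; D=F

{D, H}: 0 true → even ✓
{D, H, K}: 1 true → odd ✓
{D, K, W}: 1 true → odd ✓
{G, W}: 0 true → even ✓
{D, H, W}: 0 true → even ✓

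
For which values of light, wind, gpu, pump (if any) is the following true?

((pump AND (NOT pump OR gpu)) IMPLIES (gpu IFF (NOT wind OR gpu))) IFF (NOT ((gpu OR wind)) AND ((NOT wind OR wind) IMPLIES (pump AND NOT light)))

light = False; wind = False; gpu = False; pump = True

  ((pump AND (NOT pump OR gpu)) IMPLIES (gpu IFF (NOT wind OR gpu))) IFF (NOT ((gpu OR wind)) AND ((NOT wind OR wind) IMPLIES (pump AND NOT light))) = True
    (pump AND (NOT pump OR gpu)) IMPLIES (gpu IFF (NOT wind OR gpu)) = True
      pump AND (NOT pump OR gpu) = False
        NOT pump OR gpu = False
          NOT pump = False
      gpu IFF (NOT wind OR gpu) = False
        NOT wind OR gpu = True
          NOT wind = True
    NOT ((gpu OR wind)) AND ((NOT wind OR wind) IMPLIES (pump AND NOT light)) = True
      NOT ((gpu OR wind)) = True
        gpu OR wind = False
      (NOT wind OR wind) IMPLIES (pump AND NOT light) = True
        NOT wind OR wind = True
          NOT wind = True
        pump AND NOT light = True
          NOT light = True
The formula evaluates to True.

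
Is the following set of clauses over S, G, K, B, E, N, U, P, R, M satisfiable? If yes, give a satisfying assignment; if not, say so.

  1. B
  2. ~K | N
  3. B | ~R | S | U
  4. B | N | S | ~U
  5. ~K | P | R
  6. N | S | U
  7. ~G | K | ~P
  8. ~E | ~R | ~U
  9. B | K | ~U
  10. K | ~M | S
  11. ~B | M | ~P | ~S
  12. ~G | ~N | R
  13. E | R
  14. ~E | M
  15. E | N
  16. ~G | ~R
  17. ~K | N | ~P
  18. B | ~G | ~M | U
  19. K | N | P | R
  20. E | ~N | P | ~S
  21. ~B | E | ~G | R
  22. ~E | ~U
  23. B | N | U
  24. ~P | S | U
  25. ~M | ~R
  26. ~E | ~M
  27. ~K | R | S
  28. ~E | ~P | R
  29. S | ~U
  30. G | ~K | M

Unit clause (B) forces B = True.
Set S = False.
  then (S | ~U) forces U = False.
  then (N | S | U) forces N = True.
  then (~P | S | U) forces P = False.
Try G = True:
  (~G | ~N | R) forces R = True.
  clause (~G | ~R) is falsified — backtrack.
So G = False.
Set K = False.
  then (K | ~M | S) forces M = False.
  then (~E | M) forces E = False.
  then (E | R) forces R = True.
All clauses satisfied.

S=F; G=F; K=F; B=T; E=F; N=T; U=F; P=F; R=T; M=F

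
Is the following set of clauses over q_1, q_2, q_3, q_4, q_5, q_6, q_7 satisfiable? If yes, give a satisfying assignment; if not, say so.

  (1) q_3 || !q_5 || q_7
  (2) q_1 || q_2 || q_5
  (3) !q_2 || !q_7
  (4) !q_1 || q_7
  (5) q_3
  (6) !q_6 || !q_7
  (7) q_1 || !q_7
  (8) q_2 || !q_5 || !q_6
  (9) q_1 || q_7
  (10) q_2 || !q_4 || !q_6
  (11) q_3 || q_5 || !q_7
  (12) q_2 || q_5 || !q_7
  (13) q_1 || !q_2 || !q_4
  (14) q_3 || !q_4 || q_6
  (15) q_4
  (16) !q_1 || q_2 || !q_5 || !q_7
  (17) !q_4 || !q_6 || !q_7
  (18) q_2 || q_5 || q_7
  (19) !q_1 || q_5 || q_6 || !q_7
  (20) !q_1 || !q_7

Case q_1 = True:
  (!q_1 || q_7) forces q_7 = True.
  Clause (!q_1 || !q_7) is falsified — contradiction.
Case q_1 = False:
  (q_3) forces q_3 = True.
  (q_1 || !q_7) forces q_7 = False.
  Clause (q_1 || q_7) is falsified — contradiction.
Both cases fail, so the formula is unsatisfiable.

UNSATISFIABLE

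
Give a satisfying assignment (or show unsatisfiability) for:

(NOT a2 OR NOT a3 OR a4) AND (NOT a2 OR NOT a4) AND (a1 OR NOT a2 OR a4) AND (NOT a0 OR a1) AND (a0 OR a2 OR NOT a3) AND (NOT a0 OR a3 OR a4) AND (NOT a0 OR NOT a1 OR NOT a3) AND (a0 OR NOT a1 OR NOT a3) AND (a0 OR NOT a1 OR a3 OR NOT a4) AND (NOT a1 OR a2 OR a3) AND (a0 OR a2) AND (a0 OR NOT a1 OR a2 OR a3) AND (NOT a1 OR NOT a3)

a0=F, a1=T, a2=T, a3=F, a4=F

Try a0 = True:
  (NOT a0 OR a1) forces a1 = True.
  (NOT a0 OR NOT a1 OR NOT a3) forces a3 = False.
  (NOT a0 OR a3 OR a4) forces a4 = True.
  (NOT a2 OR NOT a4) forces a2 = False.
  clause (NOT a1 OR a2 OR a3) is falsified — backtrack.
So a0 = False.
  then (a0 OR a2) forces a2 = True.
  then (NOT a2 OR NOT a4) forces a4 = False.
  then (a1 OR NOT a2 OR a4) forces a1 = True.
  then (a0 OR NOT a1 OR NOT a3) forces a3 = False.
All clauses satisfied.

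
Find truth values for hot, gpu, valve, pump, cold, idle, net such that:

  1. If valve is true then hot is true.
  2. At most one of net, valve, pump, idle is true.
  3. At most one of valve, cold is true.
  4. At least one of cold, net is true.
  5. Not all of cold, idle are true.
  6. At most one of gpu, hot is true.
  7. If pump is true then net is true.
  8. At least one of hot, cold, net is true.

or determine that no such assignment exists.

hot = False, gpu = True, valve = False, pump = False, cold = True, idle = False, net = True

  (1) valve=F ⇒ hot: vacuous ✓
  (2) {net, valve, pump, idle}: 1 true — at most one ✓
  (3) {valve, cold}: 1 true — at most one ✓
  (4) {cold, net}: 2 true — at least one ✓
  (5) {cold, idle}: 1/2 true — not all ✓
  (6) {gpu, hot}: 1 true — at most one ✓
  (7) pump=F ⇒ net: vacuous ✓
  (8) {hot, cold, net}: 2 true — at least one ✓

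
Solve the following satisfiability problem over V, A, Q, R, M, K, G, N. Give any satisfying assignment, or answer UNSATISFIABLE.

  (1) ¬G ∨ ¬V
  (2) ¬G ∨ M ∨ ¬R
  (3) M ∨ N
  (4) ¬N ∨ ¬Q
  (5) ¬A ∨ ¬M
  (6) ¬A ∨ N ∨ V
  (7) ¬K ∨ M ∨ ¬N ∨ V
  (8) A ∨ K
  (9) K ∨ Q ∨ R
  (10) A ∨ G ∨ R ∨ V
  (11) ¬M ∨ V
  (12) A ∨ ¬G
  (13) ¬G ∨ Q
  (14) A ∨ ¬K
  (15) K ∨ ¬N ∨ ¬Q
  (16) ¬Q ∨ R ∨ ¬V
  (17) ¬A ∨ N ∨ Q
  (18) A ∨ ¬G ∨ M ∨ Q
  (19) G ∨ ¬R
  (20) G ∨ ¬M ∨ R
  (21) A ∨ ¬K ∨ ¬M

Set V = True.
  then (¬G ∨ ¬V) forces G = False.
  then (G ∨ ¬R) forces R = False.
  then (G ∨ ¬M ∨ R) forces M = False.
  then (M ∨ N) forces N = True.
  then (¬N ∨ ¬Q) forces Q = False.
  then (K ∨ Q ∨ R) forces K = True.
  then (A ∨ ¬K) forces A = True.
All clauses satisfied.

V = True; A = True; Q = False; R = False; M = False; K = True; G = False; N = True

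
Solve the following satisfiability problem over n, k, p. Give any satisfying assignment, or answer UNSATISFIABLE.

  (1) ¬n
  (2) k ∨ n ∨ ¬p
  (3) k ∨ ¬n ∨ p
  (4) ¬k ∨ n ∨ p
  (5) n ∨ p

n = False, k = True, p = True

Unit clause (¬n) forces n = False.
In (n ∨ p) only p is left, so p = True.
In (k ∨ n ∨ ¬p) only k is left, so k = True.
Check each clause:
  (¬n): ¬n holds.
  (k ∨ n ∨ ¬p): k holds.
  (k ∨ ¬n ∨ p): k holds.
  (¬k ∨ n ∨ p): p holds.
  (n ∨ p): p holds.
All clauses satisfied.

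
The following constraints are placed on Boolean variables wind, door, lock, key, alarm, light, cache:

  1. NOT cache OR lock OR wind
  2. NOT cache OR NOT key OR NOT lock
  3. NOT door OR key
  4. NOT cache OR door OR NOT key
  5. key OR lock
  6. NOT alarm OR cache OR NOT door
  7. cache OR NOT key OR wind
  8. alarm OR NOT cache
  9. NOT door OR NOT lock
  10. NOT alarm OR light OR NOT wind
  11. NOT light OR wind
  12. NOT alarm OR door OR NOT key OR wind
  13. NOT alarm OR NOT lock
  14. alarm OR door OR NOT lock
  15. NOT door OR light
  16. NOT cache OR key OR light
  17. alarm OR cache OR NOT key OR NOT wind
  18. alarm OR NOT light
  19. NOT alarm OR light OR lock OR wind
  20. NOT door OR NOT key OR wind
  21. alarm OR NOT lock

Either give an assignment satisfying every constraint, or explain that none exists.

Set wind = True.
Set door = True.
  then (NOT door OR key) forces key = True.
  then (NOT door OR NOT lock) forces lock = False.
  then (NOT door OR light) forces light = True.
  then (alarm OR NOT light) forces alarm = True.
  then (NOT alarm OR cache OR NOT door) forces cache = True.
All clauses satisfied.

wind = True; door = True; lock = False; key = True; alarm = True; light = True; cache = True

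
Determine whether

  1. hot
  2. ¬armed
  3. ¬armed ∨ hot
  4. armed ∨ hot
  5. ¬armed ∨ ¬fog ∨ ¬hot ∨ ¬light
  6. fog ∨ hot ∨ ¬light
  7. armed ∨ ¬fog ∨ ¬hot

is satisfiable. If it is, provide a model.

fog = False, hot = True, light = False, armed = False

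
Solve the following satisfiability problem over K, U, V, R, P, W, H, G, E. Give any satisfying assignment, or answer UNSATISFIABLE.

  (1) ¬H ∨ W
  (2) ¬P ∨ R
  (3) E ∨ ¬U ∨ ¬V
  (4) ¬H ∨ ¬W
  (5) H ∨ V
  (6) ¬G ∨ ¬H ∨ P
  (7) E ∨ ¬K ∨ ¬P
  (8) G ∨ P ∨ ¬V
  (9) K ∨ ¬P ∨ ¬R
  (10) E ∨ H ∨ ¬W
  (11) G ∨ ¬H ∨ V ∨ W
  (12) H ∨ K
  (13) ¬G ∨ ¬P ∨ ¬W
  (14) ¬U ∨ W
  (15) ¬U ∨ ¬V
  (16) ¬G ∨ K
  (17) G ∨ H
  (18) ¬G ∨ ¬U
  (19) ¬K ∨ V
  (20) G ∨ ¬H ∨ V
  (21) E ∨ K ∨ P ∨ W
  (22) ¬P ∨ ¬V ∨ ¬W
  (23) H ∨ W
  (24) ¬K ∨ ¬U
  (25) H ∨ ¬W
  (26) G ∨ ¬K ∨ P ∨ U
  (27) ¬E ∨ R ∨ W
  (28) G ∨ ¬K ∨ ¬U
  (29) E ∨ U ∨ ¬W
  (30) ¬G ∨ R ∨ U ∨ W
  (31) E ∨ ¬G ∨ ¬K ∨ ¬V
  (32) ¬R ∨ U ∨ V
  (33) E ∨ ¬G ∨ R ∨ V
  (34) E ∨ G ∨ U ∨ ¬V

Case W = True:
  (¬H ∨ ¬W) forces H = False.
  Clause (H ∨ ¬W) is falsified — contradiction.
Case W = False:
  (¬H ∨ W) forces H = False.
  Clause (H ∨ W) is falsified — contradiction.
Both cases fail, so the formula is unsatisfiable.

Unsatisfiable — no assignment works.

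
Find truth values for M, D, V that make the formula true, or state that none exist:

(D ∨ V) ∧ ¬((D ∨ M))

M = False, D = False, V = True

  D ∨ V = True
  ¬((D ∨ M)) = True
    D ∨ M = False
Both conjuncts True, so the formula holds.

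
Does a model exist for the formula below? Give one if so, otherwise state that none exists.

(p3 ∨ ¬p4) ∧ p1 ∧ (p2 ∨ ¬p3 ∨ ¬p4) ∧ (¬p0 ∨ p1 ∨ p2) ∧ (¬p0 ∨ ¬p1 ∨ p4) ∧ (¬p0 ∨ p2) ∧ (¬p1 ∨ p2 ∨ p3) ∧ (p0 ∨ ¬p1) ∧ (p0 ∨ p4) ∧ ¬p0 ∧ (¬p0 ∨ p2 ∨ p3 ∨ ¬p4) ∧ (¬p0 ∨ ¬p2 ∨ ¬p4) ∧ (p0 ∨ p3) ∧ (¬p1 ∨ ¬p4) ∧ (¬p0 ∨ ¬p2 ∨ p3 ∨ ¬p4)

The formula is unsatisfiable.

Case p0 = True:
  Clause (¬p0) is falsified — contradiction.
Case p0 = False:
  (p1) forces p1 = True.
  Clause (p0 ∨ ¬p1) is falsified — contradiction.
Both cases fail, so the formula is unsatisfiable.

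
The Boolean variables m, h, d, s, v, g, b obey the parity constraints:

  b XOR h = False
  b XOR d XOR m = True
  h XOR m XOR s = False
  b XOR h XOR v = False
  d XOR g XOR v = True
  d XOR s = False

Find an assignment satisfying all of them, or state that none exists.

The formula is unsatisfiable.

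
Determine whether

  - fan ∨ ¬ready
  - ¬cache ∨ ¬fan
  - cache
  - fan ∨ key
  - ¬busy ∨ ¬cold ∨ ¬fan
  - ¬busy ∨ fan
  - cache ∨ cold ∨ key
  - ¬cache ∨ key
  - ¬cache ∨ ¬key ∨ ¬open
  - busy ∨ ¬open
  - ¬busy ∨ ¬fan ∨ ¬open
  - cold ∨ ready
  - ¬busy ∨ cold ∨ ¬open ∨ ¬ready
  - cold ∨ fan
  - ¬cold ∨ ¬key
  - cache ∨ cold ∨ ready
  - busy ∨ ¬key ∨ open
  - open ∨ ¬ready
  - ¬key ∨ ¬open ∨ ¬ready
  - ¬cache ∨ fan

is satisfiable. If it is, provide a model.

Case cache = True:
  (¬cache ∨ ¬fan) forces fan = False.
  Clause (¬cache ∨ fan) is falsified — contradiction.
Case cache = False:
  Clause (cache) is falsified — contradiction.
Both cases fail, so the formula is unsatisfiable.

UNSATISFIABLE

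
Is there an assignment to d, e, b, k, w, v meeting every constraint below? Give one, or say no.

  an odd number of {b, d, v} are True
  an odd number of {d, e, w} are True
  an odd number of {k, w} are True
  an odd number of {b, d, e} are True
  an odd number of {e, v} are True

Unsatisfiable — no assignment works.

Adding constraints 1, 4, 5 mod 2: every variable appears an even number of times on the left, so the left side is 0.
But the right sides sum to 1 (mod 2). 0 ≠ 1 — the system is inconsistent.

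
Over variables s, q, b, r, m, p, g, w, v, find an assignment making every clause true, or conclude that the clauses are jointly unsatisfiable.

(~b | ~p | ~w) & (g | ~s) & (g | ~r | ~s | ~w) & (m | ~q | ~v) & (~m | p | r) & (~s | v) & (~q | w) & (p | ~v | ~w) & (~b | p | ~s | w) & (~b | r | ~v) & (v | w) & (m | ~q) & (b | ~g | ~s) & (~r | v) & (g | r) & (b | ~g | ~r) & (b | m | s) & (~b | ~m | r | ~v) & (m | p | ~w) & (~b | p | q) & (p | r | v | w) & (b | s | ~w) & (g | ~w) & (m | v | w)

s = False, q = False, b = True, r = True, m = True, p = True, g = False, w = False, v = True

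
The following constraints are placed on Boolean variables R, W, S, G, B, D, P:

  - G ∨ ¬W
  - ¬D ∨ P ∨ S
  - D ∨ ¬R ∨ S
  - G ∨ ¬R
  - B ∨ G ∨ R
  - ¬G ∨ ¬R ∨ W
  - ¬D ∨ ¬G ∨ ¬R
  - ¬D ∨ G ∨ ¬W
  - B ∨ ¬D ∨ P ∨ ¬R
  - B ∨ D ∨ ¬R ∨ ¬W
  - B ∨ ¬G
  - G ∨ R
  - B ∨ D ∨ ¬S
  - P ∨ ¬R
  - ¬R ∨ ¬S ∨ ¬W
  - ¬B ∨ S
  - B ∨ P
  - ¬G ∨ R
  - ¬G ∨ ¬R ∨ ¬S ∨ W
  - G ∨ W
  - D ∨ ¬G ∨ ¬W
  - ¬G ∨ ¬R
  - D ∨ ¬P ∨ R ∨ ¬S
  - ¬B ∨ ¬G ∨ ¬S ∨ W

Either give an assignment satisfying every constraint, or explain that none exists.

Case R = True:
  (G ∨ ¬R) forces G = True.
  Clause (¬G ∨ ¬R) is falsified — contradiction.
Case R = False:
  (G ∨ R) forces G = True.
  Clause (¬G ∨ R) is falsified — contradiction.
Both cases fail, so the formula is unsatisfiable.

The formula is unsatisfiable.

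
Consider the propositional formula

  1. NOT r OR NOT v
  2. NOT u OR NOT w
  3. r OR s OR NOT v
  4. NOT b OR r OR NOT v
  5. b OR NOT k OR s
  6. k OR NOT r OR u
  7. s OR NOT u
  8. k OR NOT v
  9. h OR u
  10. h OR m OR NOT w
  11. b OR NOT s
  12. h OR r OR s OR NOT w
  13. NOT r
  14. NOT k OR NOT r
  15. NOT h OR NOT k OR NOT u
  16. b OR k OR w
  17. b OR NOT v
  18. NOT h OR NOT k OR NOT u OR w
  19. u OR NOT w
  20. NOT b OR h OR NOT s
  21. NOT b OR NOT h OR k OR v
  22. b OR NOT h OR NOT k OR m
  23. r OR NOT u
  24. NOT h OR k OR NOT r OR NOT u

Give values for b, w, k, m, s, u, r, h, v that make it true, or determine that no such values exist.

Unit clause (NOT r) forces r = False.
In (r OR NOT u) only NOT u is left, so u = False.
In (h OR u) only h is left, so h = True.
In (u OR NOT w) only NOT w is left, so w = False.
Try b = False:
  (b OR NOT s) forces s = False.
  (r OR s OR NOT v) forces v = False.
  (b OR NOT k OR s) forces k = False.
  clause (b OR k OR w) is falsified — backtrack.
So b = True.
  then (NOT b OR r OR NOT v) forces v = False.
  then (NOT b OR NOT h OR k OR v) forces k = True.
Set m = True.
Set s = True.
All clauses satisfied.

b = True, w = False, k = True, m = True, s = True, u = False, r = False, h = True, v = False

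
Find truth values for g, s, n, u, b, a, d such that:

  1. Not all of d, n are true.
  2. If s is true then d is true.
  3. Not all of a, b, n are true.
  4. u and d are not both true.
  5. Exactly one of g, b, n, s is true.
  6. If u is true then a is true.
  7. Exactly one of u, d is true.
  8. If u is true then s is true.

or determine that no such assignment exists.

g: True, s: False, n: False, u: False, b: False, a: False, d: True

  (1) {d, n}: 1/2 true — not all ✓
  (2) s=F ⇒ d: vacuous ✓
  (3) {a, b, n}: 0/3 true — not all ✓
  (4) u=F, d=T — not both ✓
  (5) {g, b, n, s}: 1 true — exactly one ✓
  (6) u=F ⇒ a: vacuous ✓
  (7) {u, d}: 1 true — exactly one ✓
  (8) u=F ⇒ s: vacuous ✓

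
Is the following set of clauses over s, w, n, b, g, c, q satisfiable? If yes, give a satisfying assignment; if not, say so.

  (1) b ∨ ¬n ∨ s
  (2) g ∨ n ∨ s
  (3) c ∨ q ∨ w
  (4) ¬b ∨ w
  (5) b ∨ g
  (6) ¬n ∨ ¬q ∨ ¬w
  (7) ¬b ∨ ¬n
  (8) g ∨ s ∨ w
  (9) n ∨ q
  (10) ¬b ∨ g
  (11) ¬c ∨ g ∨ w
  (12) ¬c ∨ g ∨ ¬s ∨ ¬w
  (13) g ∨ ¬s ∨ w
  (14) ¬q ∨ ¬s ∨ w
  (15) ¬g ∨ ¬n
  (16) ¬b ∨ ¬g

s = False, w = True, n = False, b = False, g = True, c = True, q = True

Set s = False.
Set w = True.
Try n = True:
  (b ∨ ¬n ∨ s) forces b = True.
  clause (¬b ∨ ¬n) is falsified — backtrack.
So n = False.
  then (g ∨ n ∨ s) forces g = True.
  then (n ∨ q) forces q = True.
  then (¬b ∨ ¬g) forces b = False.
Set c = True.
All clauses satisfied.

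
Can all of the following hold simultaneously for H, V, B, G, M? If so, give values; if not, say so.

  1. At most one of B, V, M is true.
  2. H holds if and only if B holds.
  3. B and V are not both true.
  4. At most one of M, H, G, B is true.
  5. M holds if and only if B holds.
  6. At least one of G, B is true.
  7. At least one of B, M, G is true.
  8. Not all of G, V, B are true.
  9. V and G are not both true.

H=F, V=F, B=F, G=T, M=F

  (1) {B, V, M}: 0 true — at most one ✓
  (2) H=F, B=F — same ✓
  (3) B=F, V=F — not both ✓
  (4) {M, H, G, B}: 1 true — at most one ✓
  (5) M=F, B=F — same ✓
  (6) {G, B}: 1 true — at least one ✓
  (7) {B, M, G}: 1 true — at least one ✓
  (8) {G, V, B}: 1/3 true — not all ✓
  (9) V=F, G=T — not both ✓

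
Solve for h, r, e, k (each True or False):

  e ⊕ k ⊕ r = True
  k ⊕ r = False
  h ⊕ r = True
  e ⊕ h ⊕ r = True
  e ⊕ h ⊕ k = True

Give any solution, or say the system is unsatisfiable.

Adding constraints 1, 2, 3, 4 mod 2: every variable appears an even number of times on the left, so the left side is 0.
But the right sides sum to 1 (mod 2). 0 ≠ 1 — the system is inconsistent.

The formula is unsatisfiable.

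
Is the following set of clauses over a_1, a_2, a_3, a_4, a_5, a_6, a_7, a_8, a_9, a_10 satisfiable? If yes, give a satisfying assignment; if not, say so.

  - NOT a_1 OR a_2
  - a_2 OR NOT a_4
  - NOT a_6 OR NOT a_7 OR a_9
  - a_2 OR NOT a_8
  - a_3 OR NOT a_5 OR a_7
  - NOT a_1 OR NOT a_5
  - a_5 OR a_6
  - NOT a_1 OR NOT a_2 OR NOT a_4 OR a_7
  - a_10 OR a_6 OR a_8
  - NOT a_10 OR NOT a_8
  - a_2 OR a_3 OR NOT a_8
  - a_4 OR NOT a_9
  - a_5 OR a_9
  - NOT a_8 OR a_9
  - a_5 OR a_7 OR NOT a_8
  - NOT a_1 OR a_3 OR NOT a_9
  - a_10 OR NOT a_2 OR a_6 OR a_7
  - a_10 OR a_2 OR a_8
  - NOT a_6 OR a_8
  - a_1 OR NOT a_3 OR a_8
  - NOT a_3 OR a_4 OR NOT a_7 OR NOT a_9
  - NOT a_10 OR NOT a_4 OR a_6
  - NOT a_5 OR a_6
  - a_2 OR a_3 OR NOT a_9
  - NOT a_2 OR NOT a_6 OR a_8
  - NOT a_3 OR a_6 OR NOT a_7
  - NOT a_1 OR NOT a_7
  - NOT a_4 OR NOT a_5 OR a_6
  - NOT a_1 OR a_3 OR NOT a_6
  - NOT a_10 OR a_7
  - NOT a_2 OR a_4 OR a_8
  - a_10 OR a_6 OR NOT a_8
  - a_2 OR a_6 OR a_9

a_1 = False; a_2 = True; a_3 = True; a_4 = True; a_5 = True; a_6 = True; a_7 = False; a_8 = True; a_9 = True; a_10 = False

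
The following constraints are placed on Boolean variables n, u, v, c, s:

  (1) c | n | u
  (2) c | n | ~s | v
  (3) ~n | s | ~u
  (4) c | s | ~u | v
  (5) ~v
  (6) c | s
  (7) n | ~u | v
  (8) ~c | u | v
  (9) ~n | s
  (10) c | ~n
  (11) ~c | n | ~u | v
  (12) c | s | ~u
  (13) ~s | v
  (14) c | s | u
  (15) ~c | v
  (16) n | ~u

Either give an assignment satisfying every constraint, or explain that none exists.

Unsatisfiable — no assignment works.

Case v = True:
  Clause (~v) is falsified — contradiction.
Case v = False:
  (~s | v) forces s = False.
  (c | s) forces c = True.
  Clause (~c | v) is falsified — contradiction.
Both cases fail, so the formula is unsatisfiable.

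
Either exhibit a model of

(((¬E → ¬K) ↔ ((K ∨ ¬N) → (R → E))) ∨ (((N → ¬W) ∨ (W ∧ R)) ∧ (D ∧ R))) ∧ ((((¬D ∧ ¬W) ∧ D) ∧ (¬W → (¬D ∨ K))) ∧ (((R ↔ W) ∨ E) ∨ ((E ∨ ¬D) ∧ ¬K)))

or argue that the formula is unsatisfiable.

Case D = True: the conjunct ¬D is False.
Case D = False: the conjunct D is False.
Both cases fail — unsatisfiable.

UNSATISFIABLE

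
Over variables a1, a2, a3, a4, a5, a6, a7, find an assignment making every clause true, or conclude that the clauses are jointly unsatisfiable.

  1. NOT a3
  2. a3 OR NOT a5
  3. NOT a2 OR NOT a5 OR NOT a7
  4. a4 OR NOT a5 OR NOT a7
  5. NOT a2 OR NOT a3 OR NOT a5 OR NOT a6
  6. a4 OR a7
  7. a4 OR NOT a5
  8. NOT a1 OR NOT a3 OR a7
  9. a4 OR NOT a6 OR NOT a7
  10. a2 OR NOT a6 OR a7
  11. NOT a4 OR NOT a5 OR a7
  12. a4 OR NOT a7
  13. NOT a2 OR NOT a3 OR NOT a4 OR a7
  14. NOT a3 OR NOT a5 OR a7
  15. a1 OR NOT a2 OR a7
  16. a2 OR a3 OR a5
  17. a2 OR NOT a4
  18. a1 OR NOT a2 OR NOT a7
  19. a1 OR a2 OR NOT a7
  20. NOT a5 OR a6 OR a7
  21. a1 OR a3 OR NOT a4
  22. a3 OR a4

a1 = True, a2 = True, a3 = False, a4 = True, a5 = False, a6 = False, a7 = False

Unit clause (NOT a3) forces a3 = False.
In (a3 OR NOT a5) only NOT a5 is left, so a5 = False.
In (a2 OR a3 OR a5) only a2 is left, so a2 = True.
In (a3 OR a4) only a4 is left, so a4 = True.
In (a1 OR a3 OR NOT a4) only a1 is left, so a1 = True.
Set a6 = False.
Set a7 = False.
All clauses satisfied.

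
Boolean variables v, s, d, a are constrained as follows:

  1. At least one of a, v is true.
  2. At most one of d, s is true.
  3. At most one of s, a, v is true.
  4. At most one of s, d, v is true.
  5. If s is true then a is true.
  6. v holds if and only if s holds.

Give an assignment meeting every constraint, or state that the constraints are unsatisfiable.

v = False, s = False, d = False, a = True

  (1) {a, v}: 1 true — at least one ✓
  (2) {d, s}: 0 true — at most one ✓
  (3) {s, a, v}: 1 true — at most one ✓
  (4) {s, d, v}: 0 true — at most one ✓
  (5) s=F ⇒ a: vacuous ✓
  (6) v=F, s=F — same ✓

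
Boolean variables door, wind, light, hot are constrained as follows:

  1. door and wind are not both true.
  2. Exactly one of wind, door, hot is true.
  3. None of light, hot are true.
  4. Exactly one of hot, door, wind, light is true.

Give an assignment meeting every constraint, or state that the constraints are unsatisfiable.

door = False; wind = True; light = False; hot = False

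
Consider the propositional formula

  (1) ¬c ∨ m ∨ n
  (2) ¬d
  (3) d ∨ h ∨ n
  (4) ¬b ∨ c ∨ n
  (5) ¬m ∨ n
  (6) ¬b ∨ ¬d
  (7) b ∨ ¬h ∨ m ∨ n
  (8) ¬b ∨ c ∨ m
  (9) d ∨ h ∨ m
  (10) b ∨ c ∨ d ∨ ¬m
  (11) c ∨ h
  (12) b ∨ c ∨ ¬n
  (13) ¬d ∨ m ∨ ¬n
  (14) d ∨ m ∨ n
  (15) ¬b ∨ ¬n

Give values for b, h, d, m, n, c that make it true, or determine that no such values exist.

Unit clause (¬d) forces d = False.
Try b = True:
  (¬b ∨ ¬n) forces n = False.
  (d ∨ h ∨ n) forces h = True.
  (¬b ∨ c ∨ n) forces c = True.
  (¬c ∨ m ∨ n) forces m = True.
  clause (¬m ∨ n) is falsified — backtrack.
So b = False.
Set h = True.
Set m = False.
  then (b ∨ ¬h ∨ m ∨ n) forces n = True.
  then (b ∨ c ∨ ¬n) forces c = True.
All clauses satisfied.

b = False; h = True; d = False; m = False; n = True; c = True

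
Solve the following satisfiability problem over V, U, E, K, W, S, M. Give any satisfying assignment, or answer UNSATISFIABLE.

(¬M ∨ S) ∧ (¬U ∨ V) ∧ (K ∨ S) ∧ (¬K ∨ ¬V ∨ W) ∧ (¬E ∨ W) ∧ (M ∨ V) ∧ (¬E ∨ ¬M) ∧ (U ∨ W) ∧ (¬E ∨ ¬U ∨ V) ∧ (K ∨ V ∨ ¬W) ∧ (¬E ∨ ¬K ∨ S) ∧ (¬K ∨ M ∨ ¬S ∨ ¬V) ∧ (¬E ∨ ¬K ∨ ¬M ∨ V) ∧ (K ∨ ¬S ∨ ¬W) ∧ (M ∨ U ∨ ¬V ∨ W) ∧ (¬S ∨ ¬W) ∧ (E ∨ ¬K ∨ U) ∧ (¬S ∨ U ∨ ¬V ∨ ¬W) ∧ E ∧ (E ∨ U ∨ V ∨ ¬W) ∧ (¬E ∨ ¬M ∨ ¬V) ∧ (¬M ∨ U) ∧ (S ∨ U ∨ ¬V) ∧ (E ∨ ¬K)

The formula is unsatisfiable.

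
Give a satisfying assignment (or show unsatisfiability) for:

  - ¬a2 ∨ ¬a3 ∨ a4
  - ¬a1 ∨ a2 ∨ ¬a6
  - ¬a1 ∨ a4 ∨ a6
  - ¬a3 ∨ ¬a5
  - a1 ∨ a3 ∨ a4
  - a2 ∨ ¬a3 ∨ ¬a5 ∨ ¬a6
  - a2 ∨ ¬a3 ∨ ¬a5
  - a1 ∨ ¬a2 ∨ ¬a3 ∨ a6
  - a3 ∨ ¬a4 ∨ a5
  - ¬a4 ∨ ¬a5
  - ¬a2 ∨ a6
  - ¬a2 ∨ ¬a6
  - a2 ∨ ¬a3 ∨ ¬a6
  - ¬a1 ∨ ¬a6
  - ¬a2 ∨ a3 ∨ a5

a1=F, a2=F, a3=T, a4=T, a5=F, a6=F

Set a1 = False.
Set a2 = False.
Try a3 = False:
  (a1 ∨ a3 ∨ a4) forces a4 = True.
  (a3 ∨ ¬a4 ∨ a5) forces a5 = True.
  clause (¬a4 ∨ ¬a5) is falsified — backtrack.
So a3 = True.
  then (¬a3 ∨ ¬a5) forces a5 = False.
  then (a2 ∨ ¬a3 ∨ ¬a6) forces a6 = False.
Set a4 = True.
All clauses satisfied.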